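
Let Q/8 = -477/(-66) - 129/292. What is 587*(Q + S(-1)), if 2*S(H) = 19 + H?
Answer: 29829579/803 ≈ 37148.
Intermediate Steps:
S(H) = 19/2 + H/2 (S(H) = (19 + H)/2 = 19/2 + H/2)
Q = 43590/803 (Q = 8*(-477/(-66) - 129/292) = 8*(-477*(-1/66) - 129*1/292) = 8*(159/22 - 129/292) = 8*(21795/3212) = 43590/803 ≈ 54.284)
587*(Q + S(-1)) = 587*(43590/803 + (19/2 + (½)*(-1))) = 587*(43590/803 + (19/2 - ½)) = 587*(43590/803 + 9) = 587*(50817/803) = 29829579/803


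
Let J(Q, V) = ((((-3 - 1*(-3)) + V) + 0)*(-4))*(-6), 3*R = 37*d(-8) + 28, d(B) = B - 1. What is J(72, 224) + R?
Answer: 15823/3 ≈ 5274.3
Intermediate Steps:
d(B) = -1 + B
R = -305/3 (R = (37*(-1 - 8) + 28)/3 = (37*(-9) + 28)/3 = (-333 + 28)/3 = (⅓)*(-305) = -305/3 ≈ -101.67)
J(Q, V) = 24*V (J(Q, V) = ((((-3 + 3) + V) + 0)*(-4))*(-6) = (((0 + V) + 0)*(-4))*(-6) = ((V + 0)*(-4))*(-6) = (V*(-4))*(-6) = -4*V*(-6) = 24*V)
J(72, 224) + R = 24*224 - 305/3 = 5376 - 305/3 = 15823/3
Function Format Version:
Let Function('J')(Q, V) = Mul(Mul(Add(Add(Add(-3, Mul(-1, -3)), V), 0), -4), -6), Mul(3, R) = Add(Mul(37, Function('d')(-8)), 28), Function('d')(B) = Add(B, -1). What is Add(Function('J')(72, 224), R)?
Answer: Rational(15823, 3) ≈ 5274.3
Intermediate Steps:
Function('d')(B) = Add(-1, B)
R = Rational(-305, 3) (R = Mul(Rational(1, 3), Add(Mul(37, Add(-1, -8)), 28)) = Mul(Rational(1, 3), Add(Mul(37, -9), 28)) = Mul(Rational(1, 3), Add(-333, 28)) = Mul(Rational(1, 3), -305) = Rational(-305, 3) ≈ -101.67)
Function('J')(Q, V) = Mul(24, V) (Function('J')(Q, V) = Mul(Mul(Add(Add(Add(-3, 3), V), 0), -4), -6) = Mul(Mul(Add(Add(0, V), 0), -4), -6) = Mul(Mul(Add(V, 0), -4), -6) = Mul(Mul(V, -4), -6) = Mul(Mul(-4, V), -6) = Mul(24, V))
Add(Function('J')(72, 224), R) = Add(Mul(24, 224), Rational(-305, 3)) = Add(5376, Rational(-305, 3)) = Rational(15823, 3)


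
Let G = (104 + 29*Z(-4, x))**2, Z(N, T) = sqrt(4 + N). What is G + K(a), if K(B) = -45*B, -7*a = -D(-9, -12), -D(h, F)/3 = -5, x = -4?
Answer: 75037/7 ≈ 10720.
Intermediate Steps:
D(h, F) = 15 (D(h, F) = -3*(-5) = 15)
a = 15/7 (a = -(-1)*15/7 = -1/7*(-15) = 15/7 ≈ 2.1429)
G = 10816 (G = (104 + 29*sqrt(4 - 4))**2 = (104 + 29*sqrt(0))**2 = (104 + 29*0)**2 = (104 + 0)**2 = 104**2 = 10816)
G + K(a) = 10816 - 45*15/7 = 10816 - 675/7 = 75037/7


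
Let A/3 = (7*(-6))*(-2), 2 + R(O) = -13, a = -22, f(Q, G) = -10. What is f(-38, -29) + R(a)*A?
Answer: -3790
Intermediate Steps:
R(O) = -15 (R(O) = -2 - 13 = -15)
A = 252 (A = 3*((7*(-6))*(-2)) = 3*(-42*(-2)) = 3*84 = 252)
f(-38, -29) + R(a)*A = -10 - 15*252 = -10 - 3780 = -3790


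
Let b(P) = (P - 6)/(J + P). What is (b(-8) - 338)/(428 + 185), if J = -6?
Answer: -337/613 ≈ -0.54976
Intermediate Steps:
b(P) = 1 (b(P) = (P - 6)/(-6 + P) = (-6 + P)/(-6 + P) = 1)
(b(-8) - 338)/(428 + 185) = (1 - 338)/(428 + 185) = -337/613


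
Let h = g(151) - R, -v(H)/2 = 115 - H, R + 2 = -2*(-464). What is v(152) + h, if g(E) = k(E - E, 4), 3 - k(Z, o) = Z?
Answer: -849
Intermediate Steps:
k(Z, o) = 3 - Z
R = 926 (R = -2 - 2*(-464) = -2 + 928 = 926)
g(E) = 3 (g(E) = 3 - (E - E) = 3 - 1*0 = 3 + 0 = 3)
v(H) = -230 + 2*H (v(H) = -2*(115 - H) = -230 + 2*H)
h = -923 (h = 3 - 1*926 = 3 - 926 = -923)
v(152) + h = (-230 + 2*152) - 923 = (-230 + 304) - 923 = 74 - 923 = -849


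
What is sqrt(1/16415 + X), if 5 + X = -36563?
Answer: I*sqrt(201088345865)/2345 ≈ 191.23*I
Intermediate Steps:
X = -36568 (X = -5 - 36563 = -36568)
sqrt(1/16415 + X) = sqrt(1/16415 - 36568) = sqrt(-600263719/16415) = I*sqrt(201088345865)/2345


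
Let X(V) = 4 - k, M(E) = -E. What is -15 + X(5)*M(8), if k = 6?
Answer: 1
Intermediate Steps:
X(V) = -2 (X(V) = 4 - 1*6 = 4 - 6 = -2)
-15 + X(5)*M(8) = -15 - (-2)*8 = -15 - 2*(-8) = -15 + 16 = 1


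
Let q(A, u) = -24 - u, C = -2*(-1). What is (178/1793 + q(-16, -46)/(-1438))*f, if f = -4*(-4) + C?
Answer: 1948662/1289167 ≈ 1.5116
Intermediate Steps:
C = 2
f = 18 (f = -4*(-4) + 2 = 16 + 2 = 18)
(178/1793 + q(-16, -46)/(-1438))*f = (178/1793 + (-24 - 1*(-46))/(-1438))*18 = (178*(1/1793) + (-24 + 46)*(-1/1438))*18 = (178/1793 + 22*(-1/1438))*18 = (178/1793 - 11/719)*18 = (108259/1289167)*18 = 1948662/1289167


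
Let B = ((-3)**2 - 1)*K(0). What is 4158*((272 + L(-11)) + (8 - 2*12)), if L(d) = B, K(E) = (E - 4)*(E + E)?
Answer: 1064448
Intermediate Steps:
K(E) = 2*E*(-4 + E) (K(E) = (-4 + E)*(2*E) = 2*E*(-4 + E))
B = 0 (B = ((-3)**2 - 1)*(2*0*(-4 + 0)) = (9 - 1)*(2*0*(-4)) = 8*0 = 0)
L(d) = 0
4158*((272 + L(-11)) + (8 - 2*12)) = 4158*((272 + 0) + (8 - 2*12)) = 4158*(272 + (8 - 24)) = 4158*(272 - 16) = 4158*256 = 1064448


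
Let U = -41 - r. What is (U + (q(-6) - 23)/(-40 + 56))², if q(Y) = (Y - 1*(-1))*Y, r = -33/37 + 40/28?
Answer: 29007199225/17172736 ≈ 1689.1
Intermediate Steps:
r = 139/259 (r = -33*1/37 + 40*(1/28) = -33/37 + 10/7 = 139/259 ≈ 0.53668)
q(Y) = Y*(1 + Y) (q(Y) = (Y + 1)*Y = (1 + Y)*Y = Y*(1 + Y))
U = -10758/259 (U = -41 - 1*139/259 = -41 - 139/259 = -10758/259 ≈ -41.537)
(U + (q(-6) - 23)/(-40 + 56))² = (-10758/259 + (-6*(1 - 6) - 23)/(-40 + 56))² = (-10758/259 + (-6*(-5) - 23)/16)² = (-10758/259 + (30 - 23)*(1/16))² = (-10758/259 + 7*(1/16))² = (-10758/259 + 7/16)² = (-170315/4144)² = 29007199225/17172736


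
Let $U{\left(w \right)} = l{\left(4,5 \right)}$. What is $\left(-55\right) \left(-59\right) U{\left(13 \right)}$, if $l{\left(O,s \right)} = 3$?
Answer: $9735$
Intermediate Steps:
$U{\left(w \right)} = 3$
$\left(-55\right) \left(-59\right) U{\left(13 \right)} = \left(-55\right) \left(-59\right) 3 = 3245 \cdot 3 = 9735$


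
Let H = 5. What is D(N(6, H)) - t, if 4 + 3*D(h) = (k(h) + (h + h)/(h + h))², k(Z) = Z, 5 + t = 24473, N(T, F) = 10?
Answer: -24429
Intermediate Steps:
t = 24468 (t = -5 + 24473 = 24468)
D(h) = -4/3 + (1 + h)²/3 (D(h) = -4/3 + (h + (h + h)/(h + h))²/3 = -4/3 + (h + (2*h)/((2*h)))²/3 = -4/3 + (h + (2*h)*(1/(2*h)))²/3 = -4/3 + (h + 1)²/3 = -4/3 + (1 + h)²/3)
D(N(6, H)) - t = (-4/3 + (1 + 10)²/3) - 1*24468 = (-4/3 + (⅓)*11²) - 24468 = (-4/3 + (⅓)*121) - 24468 = (-4/3 + 121/3) - 24468 = 39 - 24468 = -24429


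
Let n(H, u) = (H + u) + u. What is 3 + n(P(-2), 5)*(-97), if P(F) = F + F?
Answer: -579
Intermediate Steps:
P(F) = 2*F
n(H, u) = H + 2*u
3 + n(P(-2), 5)*(-97) = 3 + (2*(-2) + 2*5)*(-97) = 3 + (-4 + 10)*(-97) = 3 + 6*(-97) = 3 - 582 = -579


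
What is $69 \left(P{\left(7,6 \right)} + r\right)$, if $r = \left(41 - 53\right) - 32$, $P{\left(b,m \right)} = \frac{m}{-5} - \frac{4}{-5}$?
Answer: $- \frac{15318}{5} \approx -3063.6$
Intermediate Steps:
$P{\left(b,m \right)} = \frac{4}{5} - \frac{m}{5}$ ($P{\left(b,m \right)} = m \left(- \frac{1}{5}\right) - - \frac{4}{5} = - \frac{m}{5} + \frac{4}{5} = \frac{4}{5} - \frac{m}{5}$)
$r = -44$ ($r = -12 - 32 = -44$)
$69 \left(P{\left(7,6 \right)} + r\right) = 69 \left(\left(\frac{4}{5} - \frac{6}{5}\right) - 44\right) = 69 \left(- \frac{2}{5} - 44\right) = 69 \left(- \frac{222}{5}\right) = - \frac{15318}{5}$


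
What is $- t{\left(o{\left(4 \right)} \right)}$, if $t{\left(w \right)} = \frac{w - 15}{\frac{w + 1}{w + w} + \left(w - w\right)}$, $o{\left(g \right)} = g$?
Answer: $\frac{88}{5} \approx 17.6$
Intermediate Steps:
$t{\left(w \right)} = \frac{2 w \left(-15 + w\right)}{1 + w}$ ($t{\left(w \right)} = \frac{-15 + w}{\frac{1 + w}{2 w} + 0} = \frac{-15 + w}{\frac{1}{2} \frac{1}{w} \left(1 + w\right)} = \left(-15 + w\right) \frac{2 w}{1 + w} = \frac{2 w \left(-15 + w\right)}{1 + w}$)
$- t{\left(o{\left(4 \right)} \right)} = - \frac{2 \cdot 4 \left(-15 + 4\right)}{1 + 4} = - \frac{2 \cdot 4 \left(-11\right)}{5} = \left(-1\right) \left(- \frac{88}{5}\right) = \frac{88}{5}$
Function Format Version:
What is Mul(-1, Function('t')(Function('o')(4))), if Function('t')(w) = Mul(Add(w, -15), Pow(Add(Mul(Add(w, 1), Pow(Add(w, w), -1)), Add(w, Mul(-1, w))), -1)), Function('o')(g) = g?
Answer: Rational(88, 5) ≈ 17.600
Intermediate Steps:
Function('t')(w) = Mul(2, w, Pow(Add(1, w), -1), Add(-15, w)) (Function('t')(w) = Mul(Add(-15, w), Pow(Add(Mul(Add(1, w), Pow(Mul(2, w), -1)), 0), -1)) = Mul(Add(-15, w), Pow(Add(Mul(Add(1, w), Mul(Rational(1, 2), Pow(w, -1))), 0), -1)) = Mul(Add(-15, w), Pow(Add(Mul(Rational(1, 2), Pow(w, -1), Add(1, w)), 0), -1)) = Mul(Add(-15, w), Pow(Mul(Rational(1, 2), Pow(w, -1), Add(1, w)), -1)) = Mul(Add(-15, w), Mul(2, w, Pow(Add(1, w), -1))) = Mul(2, w, Pow(Add(1, w), -1), Add(-15, w)))
Mul(-1, Function('t')(Function('o')(4))) = Mul(-1, Mul(2, 4, Pow(Add(1, 4), -1), Add(-15, 4))) = Mul(-1, Mul(2, 4, Pow(5, -1), -11)) = Mul(-1, Mul(2, 4, Rational(1, 5), -11)) = Mul(-1, Rational(-88, 5)) = Rational(88, 5)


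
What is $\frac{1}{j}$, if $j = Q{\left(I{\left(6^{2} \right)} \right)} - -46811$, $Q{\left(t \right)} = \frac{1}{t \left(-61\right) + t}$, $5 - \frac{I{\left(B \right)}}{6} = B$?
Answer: $\frac{11160}{522410761} \approx 2.1363 \cdot 10^{-5}$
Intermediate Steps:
$I{\left(B \right)} = 30 - 6 B$
$Q{\left(t \right)} = - \frac{1}{60 t}$ ($Q{\left(t \right)} = \frac{1}{- 61 t + t} = \frac{1}{\left(-60\right) t} = - \frac{1}{60 t}$)
$j = \frac{522410761}{11160}$ ($j = - \frac{1}{60 \left(30 - 6 \cdot 6^{2}\right)} - -46811 = - \frac{1}{60 \left(30 - 216\right)} + 46811 = - \frac{1}{60 \left(-186\right)} + 46811 = \left(- \frac{1}{60}\right) \left(- \frac{1}{186}\right) + 46811 = \frac{1}{11160} + 46811 = \frac{522410761}{11160} \approx 46811.0$)
$\frac{1}{j} = \frac{1}{\frac{522410761}{11160}} = \frac{11160}{522410761}$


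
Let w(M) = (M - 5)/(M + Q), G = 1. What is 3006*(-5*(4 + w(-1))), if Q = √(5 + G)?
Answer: -42084 + 18036*√6 ≈ 2095.0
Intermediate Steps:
Q = √6 (Q = √(5 + 1) = √6 ≈ 2.4495)
w(M) = (-5 + M)/(M + √6) (w(M) = (M - 5)/(M + √6) = (-5 + M)/(M + √6))
3006*(-5*(4 + w(-1))) = 3006*(-5*(4 + (-5 - 1)/(-1 + √6))) = 3006*(-5*(4 - 6/(-1 + √6))) = 3006*(-20 + 30/(-1 + √6)) = -60120 + 90180/(-1 + √6)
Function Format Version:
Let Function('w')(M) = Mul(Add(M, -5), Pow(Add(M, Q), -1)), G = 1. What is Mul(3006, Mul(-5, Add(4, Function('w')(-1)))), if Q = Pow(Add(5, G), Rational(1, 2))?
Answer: Add(-42084, Mul(18036, Pow(6, Rational(1, 2)))) ≈ 2095.0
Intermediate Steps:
Q = Pow(6, Rational(1, 2)) (Q = Pow(Add(5, 1), Rational(1, 2)) = Pow(6, Rational(1, 2)) ≈ 2.4495)
Function('w')(M) = Mul(Pow(Add(M, Pow(6, Rational(1, 2))), -1), Add(-5, M)) (Function('w')(M) = Mul(Add(M, -5), Pow(Add(M, Pow(6, Rational(1, 2))), -1)) = Mul(Add(-5, M), Pow(Add(M, Pow(6, Rational(1, 2))), -1)) = Mul(Pow(Add(M, Pow(6, Rational(1, 2))), -1), Add(-5, M)))
Mul(3006, Mul(-5, Add(4, Function('w')(-1)))) = Mul(3006, Mul(-5, Add(4, Mul(Pow(Add(-1, Pow(6, Rational(1, 2))), -1), Add(-5, -1))))) = Mul(3006, Mul(-5, Add(4, Mul(Pow(Add(-1, Pow(6, Rational(1, 2))), -1), -6)))) = Mul(3006, Mul(-5, Add(4, Mul(-6, Pow(Add(-1, Pow(6, Rational(1, 2))), -1))))) = Mul(3006, Add(-20, Mul(30, Pow(Add(-1, Pow(6, Rational(1, 2))), -1)))) = Add(-60120, Mul(90180, Pow(Add(-1, Pow(6, Rational(1, 2))), -1)))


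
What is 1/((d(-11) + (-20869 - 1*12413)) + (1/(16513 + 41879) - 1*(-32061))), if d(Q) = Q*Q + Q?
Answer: -58392/64873511 ≈ -0.00090009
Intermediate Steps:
d(Q) = Q + Q² (d(Q) = Q² + Q = Q + Q²)
1/((d(-11) + (-20869 - 1*12413)) + (1/(16513 + 41879) - 1*(-32061))) = 1/((-11*(1 - 11) + (-20869 - 1*12413)) + (1/(16513 + 41879) - 1*(-32061))) = 1/((-11*(-10) + (-20869 - 12413)) + (1/58392 + 32061)) = 1/((110 - 33282) + (1/58392 + 32061)) = 1/(-33172 + 1872105913/58392) = 1/(-64873511/58392) = -58392/64873511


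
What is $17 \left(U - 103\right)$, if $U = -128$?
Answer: $-3927$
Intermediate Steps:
$17 \left(U - 103\right) = 17 \left(-128 - 103\right) = 17 \left(-231\right) = -3927$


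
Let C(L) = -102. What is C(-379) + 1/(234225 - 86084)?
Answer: -15110381/148141 ≈ -102.00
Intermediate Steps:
C(-379) + 1/(234225 - 86084) = -102 + 1/(234225 - 86084) = -102 + 1/148141 = -15110381/148141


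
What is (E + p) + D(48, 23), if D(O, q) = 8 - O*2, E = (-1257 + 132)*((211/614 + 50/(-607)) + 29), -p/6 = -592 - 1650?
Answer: -7288085303/372698 ≈ -19555.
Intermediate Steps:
p = 13452 (p = -6*(-592 - 1650) = -6*(-2242) = 13452)
E = -12268821375/372698 (E = -1125*((211*(1/614) + 50*(-1/607)) + 29) = -1125*((211/614 - 50/607) + 29) = -1125*(97377/372698 + 29) = -1125*10905619/372698 = -12268821375/372698 ≈ -32919.)
D(O, q) = 8 - 2*O
(E + p) + D(48, 23) = (-12268821375/372698 + 13452) + (8 - 2*48) = -7255287879/372698 + (8 - 96) = -7255287879/372698 - 88 = -7288085303/372698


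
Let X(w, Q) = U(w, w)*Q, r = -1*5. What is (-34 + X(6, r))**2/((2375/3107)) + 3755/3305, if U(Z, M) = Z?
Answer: 8413849417/1569875 ≈ 5359.6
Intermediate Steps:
r = -5
X(w, Q) = Q*w (X(w, Q) = w*Q = Q*w)
(-34 + X(6, r))**2/((2375/3107)) + 3755/3305 = (-34 - 5*6)**2/((2375/3107)) + 3755/3305 = (-34 - 30)**2/((2375*(1/3107))) + 3755*(1/3305) = (-64)**2/(2375/3107) + 751/661 = 4096*(3107/2375) + 751/661 = 12726272/2375 + 751/661 = 8413849417/1569875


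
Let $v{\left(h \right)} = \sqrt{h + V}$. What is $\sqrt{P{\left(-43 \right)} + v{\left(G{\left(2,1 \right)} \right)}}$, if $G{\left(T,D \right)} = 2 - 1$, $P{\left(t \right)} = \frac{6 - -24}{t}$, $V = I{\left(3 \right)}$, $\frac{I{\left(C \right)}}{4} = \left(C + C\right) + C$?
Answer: $\frac{\sqrt{-1290 + 1849 \sqrt{37}}}{43} \approx 2.3206$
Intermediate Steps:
$I{\left(C \right)} = 12 C$ ($I{\left(C \right)} = 4 \left(\left(C + C\right) + C\right) = 4 \left(2 C + C\right) = 4 \cdot 3 C = 12 C$)
$V = 36$ ($V = 12 \cdot 3 = 36$)
$P{\left(t \right)} = \frac{30}{t}$ ($P{\left(t \right)} = \frac{6 + 24}{t} = \frac{30}{t}$)
$G{\left(T,D \right)} = 1$
$v{\left(h \right)} = \sqrt{36 + h}$ ($v{\left(h \right)} = \sqrt{h + 36} = \sqrt{36 + h}$)
$\sqrt{P{\left(-43 \right)} + v{\left(G{\left(2,1 \right)} \right)}} = \sqrt{\frac{30}{-43} + \sqrt{36 + 1}} = \sqrt{30 \left(- \frac{1}{43}\right) + \sqrt{37}} = \sqrt{- \frac{30}{43} + \sqrt{37}}$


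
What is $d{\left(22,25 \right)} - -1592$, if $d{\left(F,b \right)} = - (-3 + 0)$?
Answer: $1595$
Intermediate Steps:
$d{\left(F,b \right)} = 3$ ($d{\left(F,b \right)} = \left(-1\right) \left(-3\right) = 3$)
$d{\left(22,25 \right)} - -1592 = 3 - -1592 = 3 + 1592 = 1595$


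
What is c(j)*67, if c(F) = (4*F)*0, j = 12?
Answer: 0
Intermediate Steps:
c(F) = 0
c(j)*67 = 0*67 = 0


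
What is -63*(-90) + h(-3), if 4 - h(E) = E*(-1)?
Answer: 5671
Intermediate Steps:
h(E) = 4 + E (h(E) = 4 - E*(-1) = 4 - (-1)*E = 4 + E)
-63*(-90) + h(-3) = -63*(-90) + (4 - 3) = 5670 + 1 = 5671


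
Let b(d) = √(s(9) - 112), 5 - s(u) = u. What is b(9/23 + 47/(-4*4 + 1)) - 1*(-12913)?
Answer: 12913 + 2*I*√29 ≈ 12913.0 + 10.77*I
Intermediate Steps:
s(u) = 5 - u
b(d) = 2*I*√29 (b(d) = √((5 - 1*9) - 112) = √((5 - 9) - 112) = √(-4 - 112) = √(-116) = 2*I*√29)
b(9/23 + 47/(-4*4 + 1)) - 1*(-12913) = 2*I*√29 - 1*(-12913) = 2*I*√29 + 12913 = 12913 + 2*I*√29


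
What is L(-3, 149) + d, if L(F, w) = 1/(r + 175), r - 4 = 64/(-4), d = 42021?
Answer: 6849424/163 ≈ 42021.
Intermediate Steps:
r = -12 (r = 4 + 64/(-4) = 4 + 64*(-¼) = 4 - 16 = -12)
L(F, w) = 1/163 (L(F, w) = 1/(-12 + 175) = 1/163)
L(-3, 149) + d = 1/163 + 42021 = 6849424/163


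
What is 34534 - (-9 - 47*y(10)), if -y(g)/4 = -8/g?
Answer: 173467/5 ≈ 34693.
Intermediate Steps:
y(g) = 32/g (y(g) = -(-32)/g = 32/g)
34534 - (-9 - 47*y(10)) = 34534 - (-9 - 1504/10) = 34534 - (-9 - 47*16/5) = 34534 - (-9 - 752/5) = 34534 - 1*(-797/5) = 34534 + 797/5 = 173467/5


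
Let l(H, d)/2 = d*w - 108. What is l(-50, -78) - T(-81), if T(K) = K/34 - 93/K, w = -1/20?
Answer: -949973/4590 ≈ -206.97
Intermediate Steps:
w = -1/20 (w = -1*1/20 = -1/20 ≈ -0.050000)
T(K) = -93/K + K/34 (T(K) = K*(1/34) - 93/K = K/34 - 93/K = -93/K + K/34)
l(H, d) = -216 - d/10 (l(H, d) = 2*(d*(-1/20) - 108) = 2*(-d/20 - 108) = 2*(-108 - d/20) = -216 - d/10)
l(-50, -78) - T(-81) = (-216 - ⅒*(-78)) - (-93/(-81) + (1/34)*(-81)) = (-216 + 39/5) - (-93*(-1/81) - 81/34) = -1041/5 - (31/27 - 81/34) = -1041/5 - 1*(-1133/918) = -1041/5 + 1133/918 = -949973/4590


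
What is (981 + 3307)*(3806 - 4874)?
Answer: -4579584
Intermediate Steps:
(981 + 3307)*(3806 - 4874) = 4288*(-1068) = -4579584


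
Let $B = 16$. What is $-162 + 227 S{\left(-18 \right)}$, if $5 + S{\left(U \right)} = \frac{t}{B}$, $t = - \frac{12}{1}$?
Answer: $- \frac{5869}{4} \approx -1467.3$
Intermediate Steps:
$t = -12$ ($t = \left(-12\right) 1 = -12$)
$S{\left(U \right)} = - \frac{23}{4}$ ($S{\left(U \right)} = -5 - \frac{12}{16} = -5 - \frac{3}{4} = - \frac{23}{4}$)
$-162 + 227 S{\left(-18 \right)} = -162 + 227 \left(- \frac{23}{4}\right) = -162 - \frac{5221}{4} = - \frac{5869}{4}$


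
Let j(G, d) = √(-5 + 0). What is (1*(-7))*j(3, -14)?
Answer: -7*I*√5 ≈ -15.652*I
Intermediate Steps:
j(G, d) = I*√5 (j(G, d) = √(-5) = I*√5)
(1*(-7))*j(3, -14) = (1*(-7))*(I*√5) = -7*I*√5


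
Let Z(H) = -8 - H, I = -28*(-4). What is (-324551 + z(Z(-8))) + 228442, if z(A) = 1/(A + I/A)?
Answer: -96109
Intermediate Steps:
I = 112
z(A) = 1/(A + 112/A)
(-324551 + z(Z(-8))) + 228442 = (-324551 + (-8 - 1*(-8))/(112 + (-8 - 1*(-8))²)) + 228442 = (-324551 + (-8 + 8)/(112 + (-8 + 8)²)) + 228442 = (-324551 + 0/(112 + 0²)) + 228442 = (-324551 + 0/(112 + 0)) + 228442 = (-324551 + 0/112) + 228442 = (-324551 + 0*(1/112)) + 228442 = (-324551 + 0) + 228442 = -324551 + 228442 = -96109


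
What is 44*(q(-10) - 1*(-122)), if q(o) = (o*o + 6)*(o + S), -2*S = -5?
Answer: -29612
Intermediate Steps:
S = 5/2 (S = -½*(-5) = 5/2 ≈ 2.5000)
q(o) = (6 + o²)*(5/2 + o) (q(o) = (o*o + 6)*(o + 5/2) = (o² + 6)*(5/2 + o) = (6 + o²)*(5/2 + o))
44*(q(-10) - 1*(-122)) = 44*((15 + (-10)³ + 6*(-10) + (5/2)*(-10)²) - 1*(-122)) = 44*((15 - 1000 - 60 + (5/2)*100) + 122) = 44*((15 - 1000 - 60 + 250) + 122) = 44*(-795 + 122) = 44*(-673) = -29612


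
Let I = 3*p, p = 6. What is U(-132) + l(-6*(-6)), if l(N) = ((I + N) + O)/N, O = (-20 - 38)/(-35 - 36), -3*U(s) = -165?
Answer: 36118/639 ≈ 56.523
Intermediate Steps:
U(s) = 55 (U(s) = -⅓*(-165) = 55)
O = 58/71 (O = -58/(-71) = -58*(-1/71) = 58/71 ≈ 0.81690)
I = 18 (I = 3*6 = 18)
l(N) = (1336/71 + N)/N (l(N) = ((18 + N) + 58/71)/N = (1336/71 + N)/N)
U(-132) + l(-6*(-6)) = 55 + (1336/71 - 6*(-6))/((-6*(-6))) = 55 + (1336/71 + 36)/36 = 55 + (1/36)*(3892/71) = 55 + 973/639 = 36118/639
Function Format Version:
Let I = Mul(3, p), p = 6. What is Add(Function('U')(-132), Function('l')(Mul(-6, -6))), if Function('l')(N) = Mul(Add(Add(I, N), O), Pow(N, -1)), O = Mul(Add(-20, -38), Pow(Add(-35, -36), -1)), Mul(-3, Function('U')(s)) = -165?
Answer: Rational(36118, 639) ≈ 56.523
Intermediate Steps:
Function('U')(s) = 55 (Function('U')(s) = Mul(Rational(-1, 3), -165) = 55)
O = Rational(58, 71) (O = Mul(-58, Pow(-71, -1)) = Mul(-58, Rational(-1, 71)) = Rational(58, 71) ≈ 0.81690)
I = 18 (I = Mul(3, 6) = 18)
Function('l')(N) = Mul(Pow(N, -1), Add(Rational(1336, 71), N)) (Function('l')(N) = Mul(Add(Add(18, N), Rational(58, 71)), Pow(N, -1)) = Mul(Add(Rational(1336, 71), N), Pow(N, -1)) = Mul(Pow(N, -1), Add(Rational(1336, 71), N)))
Add(Function('U')(-132), Function('l')(Mul(-6, -6))) = Add(55, Mul(Pow(Mul(-6, -6), -1), Add(Rational(1336, 71), Mul(-6, -6)))) = Add(55, Mul(Pow(36, -1), Add(Rational(1336, 71), 36))) = Add(55, Mul(Rational(1, 36), Rational(3892, 71))) = Add(55, Rational(973, 639)) = Rational(36118, 639)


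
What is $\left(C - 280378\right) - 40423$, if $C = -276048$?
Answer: $-596849$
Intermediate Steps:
$\left(C - 280378\right) - 40423 = \left(-276048 - 280378\right) - 40423 = -556426 - 40423 = -596849$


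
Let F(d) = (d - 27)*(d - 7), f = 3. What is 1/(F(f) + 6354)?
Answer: 1/6450 ≈ 0.00015504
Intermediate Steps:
F(d) = (-27 + d)*(-7 + d)
1/(F(f) + 6354) = 1/((189 + 3**2 - 34*3) + 6354) = 1/((189 + 9 - 102) + 6354) = 1/(96 + 6354) = 1/6450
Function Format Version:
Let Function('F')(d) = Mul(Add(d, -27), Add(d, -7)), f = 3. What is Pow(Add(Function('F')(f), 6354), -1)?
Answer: Rational(1, 6450) ≈ 0.00015504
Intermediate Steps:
Function('F')(d) = Mul(Add(-27, d), Add(-7, d))
Pow(Add(Function('F')(f), 6354), -1) = Pow(Add(Add(189, Pow(3, 2), Mul(-34, 3)), 6354), -1) = Pow(Add(Add(189, 9, -102), 6354), -1) = Pow(Add(96, 6354), -1) = Pow(6450, -1) = Rational(1, 6450)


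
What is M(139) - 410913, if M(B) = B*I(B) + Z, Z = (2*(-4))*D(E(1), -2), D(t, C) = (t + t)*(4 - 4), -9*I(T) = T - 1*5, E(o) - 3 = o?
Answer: -3716843/9 ≈ -4.1298e+5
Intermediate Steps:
E(o) = 3 + o
I(T) = 5/9 - T/9 (I(T) = -(T - 1*5)/9 = -(T - 5)/9 = -(-5 + T)/9 = 5/9 - T/9)
D(t, C) = 0 (D(t, C) = (2*t)*0 = 0)
Z = 0 (Z = (2*(-4))*0 = -8*0 = 0)
M(B) = B*(5/9 - B/9) (M(B) = B*(5/9 - B/9) + 0 = B*(5/9 - B/9))
M(139) - 410913 = (1/9)*139*(5 - 1*139) - 410913 = (1/9)*139*(5 - 139) - 410913 = (1/9)*139*(-134) - 410913 = -18626/9 - 410913 = -3716843/9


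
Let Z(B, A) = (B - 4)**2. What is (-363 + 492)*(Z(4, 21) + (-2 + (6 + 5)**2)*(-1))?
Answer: -15351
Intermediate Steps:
Z(B, A) = (-4 + B)**2
(-363 + 492)*(Z(4, 21) + (-2 + (6 + 5)**2)*(-1)) = (-363 + 492)*((-4 + 4)**2 + (-2 + (6 + 5)**2)*(-1)) = 129*(0**2 + (-2 + 11**2)*(-1)) = 129*(0 + (-2 + 121)*(-1)) = 129*(0 + 119*(-1)) = 129*(0 - 119) = 129*(-119) = -15351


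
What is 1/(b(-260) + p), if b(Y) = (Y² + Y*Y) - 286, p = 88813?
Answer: 1/223727 ≈ 4.4697e-6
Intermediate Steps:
b(Y) = -286 + 2*Y² (b(Y) = (Y² + Y²) - 286 = 2*Y² - 286 = -286 + 2*Y²)
1/(b(-260) + p) = 1/((-286 + 2*(-260)²) + 88813) = 1/((-286 + 2*67600) + 88813) = 1/((-286 + 135200) + 88813) = 1/(134914 + 88813) = 1/223727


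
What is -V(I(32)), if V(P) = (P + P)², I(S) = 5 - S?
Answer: -2916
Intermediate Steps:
V(P) = 4*P² (V(P) = (2*P)² = 4*P²)
-V(I(32)) = -4*(5 - 1*32)² = -4*(5 - 32)² = -4*(-27)² = -4*729 = -1*2916 = -2916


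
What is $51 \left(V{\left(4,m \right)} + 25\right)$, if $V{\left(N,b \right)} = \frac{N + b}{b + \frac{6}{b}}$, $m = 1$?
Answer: $\frac{9180}{7} \approx 1311.4$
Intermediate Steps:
$V{\left(N,b \right)} = \frac{N + b}{b + \frac{6}{b}}$
$51 \left(V{\left(4,m \right)} + 25\right) = 51 \left(1 \frac{1}{6 + 1^{2}} \left(4 + 1\right) + 25\right) = 51 \left(1 \frac{1}{6 + 1} \cdot 5 + 25\right) = 51 \left(1 \cdot \frac{1}{7} \cdot 5 + 25\right) = 51 \left(\frac{5}{7} + 25\right) = 51 \cdot \frac{180}{7} = \frac{9180}{7}$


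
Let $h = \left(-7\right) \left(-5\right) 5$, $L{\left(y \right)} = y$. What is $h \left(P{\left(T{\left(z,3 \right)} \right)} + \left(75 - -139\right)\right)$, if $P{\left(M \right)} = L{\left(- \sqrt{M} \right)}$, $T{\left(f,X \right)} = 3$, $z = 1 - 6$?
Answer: $37450 - 175 \sqrt{3} \approx 37147.0$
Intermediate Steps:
$z = -5$ ($z = 1 - 6 = -5$)
$P{\left(M \right)} = - \sqrt{M}$
$h = 175$ ($h = 35 \cdot 5 = 175$)
$h \left(P{\left(T{\left(z,3 \right)} \right)} + \left(75 - -139\right)\right) = 175 \left(- \sqrt{3} + \left(75 - -139\right)\right) = 175 \left(- \sqrt{3} + \left(75 + 139\right)\right) = 175 \left(- \sqrt{3} + 214\right) = 175 \left(214 - \sqrt{3}\right) = 37450 - 175 \sqrt{3}$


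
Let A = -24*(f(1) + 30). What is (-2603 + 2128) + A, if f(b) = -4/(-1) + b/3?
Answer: -1299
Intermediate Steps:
f(b) = 4 + b/3 (f(b) = -4*(-1) + b*(⅓) = 4 + b/3)
A = -824 (A = -24*((4 + (⅓)*1) + 30) = -24*((4 + ⅓) + 30) = -24*(13/3 + 30) = -24*103/3 = -824)
(-2603 + 2128) + A = (-2603 + 2128) - 824 = -475 - 824 = -1299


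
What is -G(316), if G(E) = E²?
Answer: -99856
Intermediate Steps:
-G(316) = -1*316² = -1*99856 = -99856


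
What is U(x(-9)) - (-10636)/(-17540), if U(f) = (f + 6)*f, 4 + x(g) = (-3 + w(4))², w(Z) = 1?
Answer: -2659/4385 ≈ -0.60639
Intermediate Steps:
x(g) = 0 (x(g) = -4 + (-3 + 1)² = -4 + (-2)² = -4 + 4 = 0)
U(f) = f*(6 + f) (U(f) = (6 + f)*f = f*(6 + f))
U(x(-9)) - (-10636)/(-17540) = 0*(6 + 0) - (-10636)/(-17540) = 0*6 - (-10636)*(-1)/17540 = 0 - 1*2659/4385 = 0 - 2659/4385 = -2659/4385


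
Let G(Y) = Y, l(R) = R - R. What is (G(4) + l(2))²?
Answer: 16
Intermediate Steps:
l(R) = 0
(G(4) + l(2))² = (4 + 0)² = 4² = 16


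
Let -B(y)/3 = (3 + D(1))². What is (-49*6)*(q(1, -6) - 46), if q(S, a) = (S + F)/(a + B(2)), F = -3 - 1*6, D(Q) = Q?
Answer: 121324/9 ≈ 13480.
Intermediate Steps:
F = -9 (F = -3 - 6 = -9)
B(y) = -48 (B(y) = -3*(3 + 1)² = -3*4² = -3*16 = -48)
q(S, a) = (-9 + S)/(-48 + a) (q(S, a) = (S - 9)/(a - 48) = (-9 + S)/(-48 + a))
(-49*6)*(q(1, -6) - 46) = (-49*6)*((-9 + 1)/(-48 - 6) - 46) = -294*(-8/(-54) - 46) = -294*(-1/54*(-8) - 46) = -294*(4/27 - 46) = -294*(-1238/27) = 121324/9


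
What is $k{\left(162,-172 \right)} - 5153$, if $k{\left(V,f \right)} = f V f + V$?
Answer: $4787617$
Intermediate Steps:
$k{\left(V,f \right)} = V + V f^{2}$ ($k{\left(V,f \right)} = V f f + V = V f^{2} + V = V + V f^{2}$)
$k{\left(162,-172 \right)} - 5153 = 162 \left(1 + \left(-172\right)^{2}\right) - 5153 = 162 \left(1 + 29584\right) - 5153 = 162 \cdot 29585 - 5153 = 4792770 - 5153 = 4787617$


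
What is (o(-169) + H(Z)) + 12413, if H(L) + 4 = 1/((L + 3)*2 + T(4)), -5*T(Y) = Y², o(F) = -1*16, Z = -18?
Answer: 2057233/166 ≈ 12393.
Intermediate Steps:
o(F) = -16
T(Y) = -Y²/5
H(L) = -4 + 1/(14/5 + 2*L) (H(L) = -4 + 1/((L + 3)*2 - ⅕*4²) = -4 + 1/((3 + L)*2 - ⅕*16) = -4 + 1/((6 + 2*L) - 16/5) = -4 + 1/(14/5 + 2*L))
(o(-169) + H(Z)) + 12413 = (-16 + (-51 - 40*(-18))/(2*(7 + 5*(-18)))) + 12413 = (-16 + (-51 + 720)/(2*(7 - 90))) + 12413 = (-16 + (½)*669/(-83)) + 12413 = (-16 + (½)*(-1/83)*669) + 12413 = (-16 - 669/166) + 12413 = -3325/166 + 12413 = 2057233/166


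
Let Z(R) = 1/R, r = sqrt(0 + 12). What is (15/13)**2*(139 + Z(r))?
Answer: 31275/169 + 75*sqrt(3)/338 ≈ 185.44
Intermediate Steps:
r = 2*sqrt(3) (r = sqrt(12) = 2*sqrt(3) ≈ 3.4641)
Z(R) = 1/R
(15/13)**2*(139 + Z(r)) = (15/13)**2*(139 + 1/(2*sqrt(3))) = (15*(1/13))**2*(139 + sqrt(3)/6) = (15/13)**2*(139 + sqrt(3)/6) = 225*(139 + sqrt(3)/6)/169 = 31275/169 + 75*sqrt(3)/338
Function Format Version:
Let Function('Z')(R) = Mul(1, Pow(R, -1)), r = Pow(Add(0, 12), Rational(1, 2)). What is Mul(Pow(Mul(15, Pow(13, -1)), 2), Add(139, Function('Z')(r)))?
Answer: Add(Rational(31275, 169), Mul(Rational(75, 338), Pow(3, Rational(1, 2)))) ≈ 185.44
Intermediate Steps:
r = Mul(2, Pow(3, Rational(1, 2))) (r = Pow(12, Rational(1, 2)) = Mul(2, Pow(3, Rational(1, 2))) ≈ 3.4641)
Function('Z')(R) = Pow(R, -1)
Mul(Pow(Mul(15, Pow(13, -1)), 2), Add(139, Function('Z')(r))) = Mul(Pow(Mul(15, Pow(13, -1)), 2), Add(139, Pow(Mul(2, Pow(3, Rational(1, 2))), -1))) = Mul(Pow(Mul(15, Rational(1, 13)), 2), Add(139, Mul(Rational(1, 6), Pow(3, Rational(1, 2))))) = Mul(Pow(Rational(15, 13), 2), Add(139, Mul(Rational(1, 6), Pow(3, Rational(1, 2))))) = Mul(Rational(225, 169), Add(139, Mul(Rational(1, 6), Pow(3, Rational(1, 2))))) = Add(Rational(31275, 169), Mul(Rational(75, 338), Pow(3, Rational(1, 2))))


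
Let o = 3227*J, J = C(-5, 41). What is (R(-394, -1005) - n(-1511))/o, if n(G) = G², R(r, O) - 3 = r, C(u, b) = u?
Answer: 326216/2305 ≈ 141.53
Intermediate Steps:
R(r, O) = 3 + r
J = -5
o = -16135 (o = 3227*(-5) = -16135)
(R(-394, -1005) - n(-1511))/o = ((3 - 394) - 1*(-1511)²)/(-16135) = (-391 - 1*2283121)*(-1/16135) = (-391 - 2283121)*(-1/16135) = -2283512*(-1/16135) = 326216/2305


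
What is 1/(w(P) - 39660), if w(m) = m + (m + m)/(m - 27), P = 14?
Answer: -13/515426 ≈ -2.5222e-5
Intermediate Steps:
w(m) = m + 2*m/(-27 + m) (w(m) = m + (2*m)/(-27 + m) = m + 2*m/(-27 + m))
1/(w(P) - 39660) = 1/(14*(-25 + 14)/(-27 + 14) - 39660) = 1/(14*(-11)/(-13) - 39660) = 1/(14*(-1/13)*(-11) - 39660) = 1/(154/13 - 39660) = 1/(-515426/13) = -13/515426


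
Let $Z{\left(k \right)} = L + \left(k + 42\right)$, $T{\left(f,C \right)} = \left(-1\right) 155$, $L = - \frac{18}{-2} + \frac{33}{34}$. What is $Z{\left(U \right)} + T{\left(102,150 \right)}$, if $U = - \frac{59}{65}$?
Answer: $- \frac{229701}{2210} \approx -103.94$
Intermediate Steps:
$U = - \frac{59}{65}$ ($U = \left(-59\right) \frac{1}{65} = - \frac{59}{65} \approx -0.90769$)
$L = \frac{339}{34}$ ($L = \left(-18\right) \left(- \frac{1}{2}\right) + 33 \cdot \frac{1}{34} = 9 + \frac{33}{34} = \frac{339}{34} \approx 9.9706$)
$T{\left(f,C \right)} = -155$
$Z{\left(k \right)} = \frac{1767}{34} + k$ ($Z{\left(k \right)} = \frac{339}{34} + \left(k + 42\right) = \frac{339}{34} + \left(42 + k\right) = \frac{1767}{34} + k$)
$Z{\left(U \right)} + T{\left(102,150 \right)} = \left(\frac{1767}{34} - \frac{59}{65}\right) - 155 = \frac{112849}{2210} - 155 = - \frac{229701}{2210}$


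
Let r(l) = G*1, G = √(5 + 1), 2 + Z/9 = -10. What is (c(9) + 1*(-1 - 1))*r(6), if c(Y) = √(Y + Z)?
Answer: √6*(-2 + 3*I*√11) ≈ -4.899 + 24.372*I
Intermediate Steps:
Z = -108 (Z = -18 + 9*(-10) = -18 - 90 = -108)
G = √6 ≈ 2.4495
r(l) = √6 (r(l) = √6*1 = √6)
c(Y) = √(-108 + Y) (c(Y) = √(Y - 108) = √(-108 + Y))
(c(9) + 1*(-1 - 1))*r(6) = (√(-108 + 9) + 1*(-1 - 1))*√6 = (√(-99) + 1*(-2))*√6 = (3*I*√11 - 2)*√6 = (-2 + 3*I*√11)*√6 = √6*(-2 + 3*I*√11)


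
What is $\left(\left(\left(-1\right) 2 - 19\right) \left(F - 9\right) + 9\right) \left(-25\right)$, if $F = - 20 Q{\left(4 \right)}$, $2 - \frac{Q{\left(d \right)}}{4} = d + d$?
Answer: $247050$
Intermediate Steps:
$Q{\left(d \right)} = 8 - 8 d$ ($Q{\left(d \right)} = 8 - 4 \left(d + d\right) = 8 - 4 \cdot 2 d = 8 - 8 d$)
$F = 480$ ($F = - 20 \left(8 - 32\right) = \left(-20\right) \left(-24\right) = 480$)
$\left(\left(\left(-1\right) 2 - 19\right) \left(F - 9\right) + 9\right) \left(-25\right) = \left(\left(\left(-1\right) 2 - 19\right) \left(480 - 9\right) + 9\right) \left(-25\right) = \left(\left(-2 - 19\right) 471 + 9\right) \left(-25\right) = \left(\left(-21\right) 471 + 9\right) \left(-25\right) = \left(-9891 + 9\right) \left(-25\right) = \left(-9882\right) \left(-25\right) = 247050$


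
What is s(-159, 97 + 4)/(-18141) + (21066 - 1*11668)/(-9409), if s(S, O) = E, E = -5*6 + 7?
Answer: -170272711/170688669 ≈ -0.99756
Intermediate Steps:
E = -23 (E = -30 + 7 = -23)
s(S, O) = -23
s(-159, 97 + 4)/(-18141) + (21066 - 1*11668)/(-9409) = -23/(-18141) + (21066 - 1*11668)/(-9409) = -23*(-1/18141) + (21066 - 11668)*(-1/9409) = 23/18141 + 9398*(-1/9409) = 23/18141 - 9398/9409 = -170272711/170688669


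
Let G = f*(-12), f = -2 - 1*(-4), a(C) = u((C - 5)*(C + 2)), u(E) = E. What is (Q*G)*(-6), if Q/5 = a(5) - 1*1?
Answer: -720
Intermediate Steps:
a(C) = (-5 + C)*(2 + C) (a(C) = (C - 5)*(C + 2) = (-5 + C)*(2 + C))
f = 2 (f = -2 + 4 = 2)
G = -24 (G = 2*(-12) = -24)
Q = -5 (Q = 5*((-10 + 5² - 3*5) - 1*1) = 5*((-10 + 25 - 15) - 1) = 5*(0 - 1) = 5*(-1) = -5)
(Q*G)*(-6) = -5*(-24)*(-6) = 120*(-6) = -720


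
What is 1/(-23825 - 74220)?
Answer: -1/98045 ≈ -1.0199e-5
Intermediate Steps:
1/(-23825 - 74220) = 1/(-98045) = -1/98045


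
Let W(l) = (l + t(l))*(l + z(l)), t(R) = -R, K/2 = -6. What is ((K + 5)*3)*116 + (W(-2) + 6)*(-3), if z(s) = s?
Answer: -2454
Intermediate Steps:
K = -12 (K = 2*(-6) = -12)
W(l) = 0 (W(l) = (l - l)*(l + l) = 0*(2*l) = 0)
((K + 5)*3)*116 + (W(-2) + 6)*(-3) = ((-12 + 5)*3)*116 + (0 + 6)*(-3) = -7*3*116 + 6*(-3) = -21*116 - 18 = -2436 - 18 = -2454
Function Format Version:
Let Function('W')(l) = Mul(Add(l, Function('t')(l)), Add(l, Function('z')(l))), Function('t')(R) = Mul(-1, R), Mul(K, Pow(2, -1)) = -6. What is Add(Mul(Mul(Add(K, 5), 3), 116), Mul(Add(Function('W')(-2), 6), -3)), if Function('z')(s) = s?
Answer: -2454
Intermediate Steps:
K = -12 (K = Mul(2, -6) = -12)
Function('W')(l) = 0 (Function('W')(l) = Mul(Add(l, Mul(-1, l)), Add(l, l)) = Mul(0, Mul(2, l)) = 0)
Add(Mul(Mul(Add(K, 5), 3), 116), Mul(Add(Function('W')(-2), 6), -3)) = Add(Mul(Mul(Add(-12, 5), 3), 116), Mul(Add(0, 6), -3)) = Add(Mul(Mul(-7, 3), 116), Mul(6, -3)) = Add(Mul(-21, 116), -18) = Add(-2436, -18) = -2454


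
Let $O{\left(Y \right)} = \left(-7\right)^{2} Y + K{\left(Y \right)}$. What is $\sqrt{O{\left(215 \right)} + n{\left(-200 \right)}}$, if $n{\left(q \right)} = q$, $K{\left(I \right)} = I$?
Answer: $5 \sqrt{422} \approx 102.71$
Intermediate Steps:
$O{\left(Y \right)} = 50 Y$ ($O{\left(Y \right)} = \left(-7\right)^{2} Y + Y = 49 Y + Y = 50 Y$)
$\sqrt{O{\left(215 \right)} + n{\left(-200 \right)}} = \sqrt{50 \cdot 215 - 200} = \sqrt{10750 - 200} = \sqrt{10550} = 5 \sqrt{422}$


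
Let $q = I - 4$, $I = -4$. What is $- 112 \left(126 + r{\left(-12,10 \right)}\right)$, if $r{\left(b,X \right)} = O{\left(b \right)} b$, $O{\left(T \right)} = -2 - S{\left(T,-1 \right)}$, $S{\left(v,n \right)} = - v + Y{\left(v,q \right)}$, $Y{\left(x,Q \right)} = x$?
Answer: $-16800$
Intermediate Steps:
$q = -8$ ($q = -4 - 4 = -8$)
$S{\left(v,n \right)} = 0$ ($S{\left(v,n \right)} = - v + v = 0$)
$O{\left(T \right)} = -2$ ($O{\left(T \right)} = -2 - 0 = -2 + 0 = -2$)
$r{\left(b,X \right)} = - 2 b$
$- 112 \left(126 + r{\left(-12,10 \right)}\right) = - 112 \left(126 - -24\right) = - 112 \left(126 + 24\right) = \left(-112\right) 150 = -16800$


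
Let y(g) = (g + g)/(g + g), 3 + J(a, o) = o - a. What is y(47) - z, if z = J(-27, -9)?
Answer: -14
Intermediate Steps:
J(a, o) = -3 + o - a (J(a, o) = -3 + (o - a) = -3 + o - a)
y(g) = 1 (y(g) = (2*g)/((2*g)) = (2*g)*(1/(2*g)) = 1)
z = 15 (z = -3 - 9 - 1*(-27) = -3 - 9 + 27 = 15)
y(47) - z = 1 - 1*15 = 1 - 15 = -14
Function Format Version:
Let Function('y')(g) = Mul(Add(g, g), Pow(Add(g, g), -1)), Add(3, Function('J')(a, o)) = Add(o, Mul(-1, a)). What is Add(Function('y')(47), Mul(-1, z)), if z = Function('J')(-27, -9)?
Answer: -14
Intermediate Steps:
Function('J')(a, o) = Add(-3, o, Mul(-1, a)) (Function('J')(a, o) = Add(-3, Add(o, Mul(-1, a))) = Add(-3, o, Mul(-1, a)))
Function('y')(g) = 1 (Function('y')(g) = Mul(Mul(2, g), Pow(Mul(2, g), -1)) = Mul(Mul(2, g), Mul(Rational(1, 2), Pow(g, -1))) = 1)
z = 15 (z = Add(-3, -9, Mul(-1, -27)) = Add(-3, -9, 27) = 15)
Add(Function('y')(47), Mul(-1, z)) = Add(1, Mul(-1, 15)) = Add(1, -15) = -14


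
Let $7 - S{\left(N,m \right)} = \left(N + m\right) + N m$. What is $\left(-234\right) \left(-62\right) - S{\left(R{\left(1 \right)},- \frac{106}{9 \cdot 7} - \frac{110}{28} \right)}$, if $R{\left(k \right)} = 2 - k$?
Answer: $\frac{130417}{9} \approx 14491.0$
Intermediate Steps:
$S{\left(N,m \right)} = 7 - N - m - N m$ ($S{\left(N,m \right)} = 7 - \left(\left(N + m\right) + N m\right) = 7 - \left(N + m + N m\right) = 7 - N - m - N m$)
$\left(-234\right) \left(-62\right) - S{\left(R{\left(1 \right)},- \frac{106}{9 \cdot 7} - \frac{110}{28} \right)} = \left(-234\right) \left(-62\right) - \left(7 - \left(2 - 1\right) - \left(- \frac{106}{9 \cdot 7} - \frac{110}{28}\right) - \left(2 - 1\right) \left(- \frac{106}{9 \cdot 7} - \frac{110}{28}\right)\right) = 14508 - \left(7 - \left(2 - 1\right) - \left(- \frac{106}{63} - \frac{55}{14}\right) - \left(2 - 1\right) \left(- \frac{106}{63} - \frac{55}{14}\right)\right) = 14508 - \left(7 - 1 - \left(\left(-106\right) \frac{1}{63} - \frac{55}{14}\right) - 1 \left(\left(-106\right) \frac{1}{63} - \frac{55}{14}\right)\right) = 14508 - \left(7 - 1 - \left(- \frac{106}{63} - \frac{55}{14}\right) - 1 \left(- \frac{106}{63} - \frac{55}{14}\right)\right) = 14508 - \left(7 - 1 - - \frac{101}{18} - 1 \left(- \frac{101}{18}\right)\right) = 14508 - \left(7 - 1 + \frac{101}{18} + \frac{101}{18}\right) = 14508 - \frac{155}{9} = \frac{130417}{9}$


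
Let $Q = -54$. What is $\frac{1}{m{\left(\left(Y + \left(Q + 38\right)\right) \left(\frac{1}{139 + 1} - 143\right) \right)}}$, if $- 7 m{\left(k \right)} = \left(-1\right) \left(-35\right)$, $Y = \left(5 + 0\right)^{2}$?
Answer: $- \frac{1}{5} \approx -0.2$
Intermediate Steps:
$Y = 25$ ($Y = 5^{2} = 25$)
$m{\left(k \right)} = -5$ ($m{\left(k \right)} = - \frac{\left(-1\right) \left(-35\right)}{7} = \left(- \frac{1}{7}\right) 35 = -5$)
$\frac{1}{m{\left(\left(Y + \left(Q + 38\right)\right) \left(\frac{1}{139 + 1} - 143\right) \right)}} = \frac{1}{-5} = - \frac{1}{5}$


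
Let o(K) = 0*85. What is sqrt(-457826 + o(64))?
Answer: I*sqrt(457826) ≈ 676.63*I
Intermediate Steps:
o(K) = 0
sqrt(-457826 + o(64)) = sqrt(-457826 + 0) = sqrt(-457826) = I*sqrt(457826)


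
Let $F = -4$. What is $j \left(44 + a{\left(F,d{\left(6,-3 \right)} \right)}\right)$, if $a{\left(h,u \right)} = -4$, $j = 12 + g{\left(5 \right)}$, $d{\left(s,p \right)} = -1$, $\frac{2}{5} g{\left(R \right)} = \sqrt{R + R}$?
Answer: $480 + 100 \sqrt{10} \approx 796.23$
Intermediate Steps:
$g{\left(R \right)} = \frac{5 \sqrt{2} \sqrt{R}}{2}$ ($g{\left(R \right)} = \frac{5 \sqrt{R + R}}{2} = \frac{5 \sqrt{2 R}}{2} = \frac{5 \sqrt{2} \sqrt{R}}{2}$)
$j = 12 + \frac{5 \sqrt{10}}{2}$ ($j = 12 + \frac{5 \sqrt{2} \sqrt{5}}{2} = 12 + \frac{5 \sqrt{10}}{2} \approx 19.906$)
$j \left(44 + a{\left(F,d{\left(6,-3 \right)} \right)}\right) = \left(12 + \frac{5 \sqrt{10}}{2}\right) \left(44 - 4\right) = \left(12 + \frac{5 \sqrt{10}}{2}\right) 40 = 480 + 100 \sqrt{10}$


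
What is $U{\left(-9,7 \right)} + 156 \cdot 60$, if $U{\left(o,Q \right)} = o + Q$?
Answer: $9358$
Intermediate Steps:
$U{\left(o,Q \right)} = Q + o$
$U{\left(-9,7 \right)} + 156 \cdot 60 = \left(7 - 9\right) + 156 \cdot 60 = -2 + 9360 = 9358$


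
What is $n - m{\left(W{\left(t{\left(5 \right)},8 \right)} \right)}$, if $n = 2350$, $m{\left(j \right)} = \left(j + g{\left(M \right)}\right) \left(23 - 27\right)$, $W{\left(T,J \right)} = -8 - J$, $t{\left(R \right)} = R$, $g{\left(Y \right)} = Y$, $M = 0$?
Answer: $2286$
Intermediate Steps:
$m{\left(j \right)} = - 4 j$ ($m{\left(j \right)} = \left(j + 0\right) \left(23 - 27\right) = j \left(-4\right) = - 4 j$)
$n - m{\left(W{\left(t{\left(5 \right)},8 \right)} \right)} = 2350 - - 4 \left(-8 - 8\right) = 2350 - \left(-4\right) \left(-16\right) = 2350 - 64 = 2286$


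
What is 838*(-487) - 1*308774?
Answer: -716880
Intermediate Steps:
838*(-487) - 1*308774 = -408106 - 308774 = -716880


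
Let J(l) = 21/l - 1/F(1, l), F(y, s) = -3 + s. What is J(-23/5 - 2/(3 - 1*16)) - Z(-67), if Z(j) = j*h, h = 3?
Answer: 27473201/139876 ≈ 196.41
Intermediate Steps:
Z(j) = 3*j (Z(j) = j*3 = 3*j)
J(l) = -1/(-3 + l) + 21/l (J(l) = 21/l - 1/(-3 + l) = -1/(-3 + l) + 21/l)
J(-23/5 - 2/(3 - 1*16)) - Z(-67) = (-63 + 20*(-23/5 - 2/(3 - 1*16)))/((-23/5 - 2/(3 - 1*16))*(-3 + (-23/5 - 2/(3 - 1*16)))) - 3*(-67) = (-63 + 20*(-23*1/5 - 2/(3 - 16)))/((-23*1/5 - 2/(3 - 16))*(-3 + (-23*1/5 - 2/(3 - 16)))) - 1*(-201) = (-63 + 20*(-23/5 - 2/(-13)))/((-23/5 - 2/(-13))*(-3 + (-23/5 - 2/(-13)))) + 201 = (-63 + 20*(-23/5 - 2*(-1/13)))/((-23/5 - 2*(-1/13))*(-3 + (-23/5 - 2*(-1/13)))) + 201 = (-63 + 20*(-23/5 + 2/13))/((-23/5 + 2/13)*(-3 + (-23/5 + 2/13))) + 201 = (-63 + 20*(-289/65))/((-289/65)*(-3 - 289/65)) + 201 = -65*(-63 - 1156/13)/(289*(-484/65)) + 201 = -65/289*(-65/484)*(-1975/13) + 201 = -641875/139876 + 201 = 27473201/139876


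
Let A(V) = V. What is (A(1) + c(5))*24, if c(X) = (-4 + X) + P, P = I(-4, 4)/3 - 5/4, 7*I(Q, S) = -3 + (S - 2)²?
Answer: 134/7 ≈ 19.143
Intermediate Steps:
I(Q, S) = -3/7 + (-2 + S)²/7 (I(Q, S) = (-3 + (S - 2)²)/7 = (-3 + (-2 + S)²)/7 = -3/7 + (-2 + S)²/7)
P = -101/84 (P = (-3/7 + (-2 + 4)²/7)/3 - 5/4 = (-3/7 + (⅐)*2²)*(⅓) - 5*¼ = (-3/7 + (⅐)*4)*(⅓) - 5/4 = (-3/7 + 4/7)*(⅓) - 5/4 = (⅐)*(⅓) - 5/4 = 1/21 - 5/4 = -101/84 ≈ -1.2024)
c(X) = -437/84 + X (c(X) = (-4 + X) - 101/84 = -437/84 + X)
(A(1) + c(5))*24 = (1 + (-437/84 + 5))*24 = (1 - 17/84)*24 = (67/84)*24 = 134/7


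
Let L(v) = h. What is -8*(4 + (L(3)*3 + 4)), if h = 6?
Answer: -208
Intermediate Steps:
L(v) = 6
-8*(4 + (L(3)*3 + 4)) = -8*(4 + (6*3 + 4)) = -8*(4 + (18 + 4)) = -8*(4 + 22) = -8*26 = -208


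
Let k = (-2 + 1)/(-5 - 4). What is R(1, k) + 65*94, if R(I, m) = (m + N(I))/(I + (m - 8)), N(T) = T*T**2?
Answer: 189405/31 ≈ 6109.8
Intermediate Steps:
N(T) = T**3
k = 1/9 (k = -1/(-9) = -1*(-1/9) = 1/9 ≈ 0.11111)
R(I, m) = (m + I**3)/(-8 + I + m) (R(I, m) = (m + I**3)/(I + (m - 8)) = (m + I**3)/(I + (-8 + m)) = (m + I**3)/(-8 + I + m))
R(1, k) + 65*94 = (1/9 + 1**3)/(-8 + 1 + 1/9) + 65*94 = (1/9 + 1)/(-62/9) + 6110 = -9/62*10/9 + 6110 = -5/31 + 6110 = 189405/31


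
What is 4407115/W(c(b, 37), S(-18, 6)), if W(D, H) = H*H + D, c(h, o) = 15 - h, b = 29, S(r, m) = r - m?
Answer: 4407115/562 ≈ 7841.8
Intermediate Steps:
W(D, H) = D + H² (W(D, H) = H² + D = D + H²)
4407115/W(c(b, 37), S(-18, 6)) = 4407115/((15 - 1*29) + (-18 - 1*6)²) = 4407115/((15 - 29) + (-18 - 6)²) = 4407115/(-14 + (-24)²) = 4407115/(-14 + 576) = 4407115/562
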